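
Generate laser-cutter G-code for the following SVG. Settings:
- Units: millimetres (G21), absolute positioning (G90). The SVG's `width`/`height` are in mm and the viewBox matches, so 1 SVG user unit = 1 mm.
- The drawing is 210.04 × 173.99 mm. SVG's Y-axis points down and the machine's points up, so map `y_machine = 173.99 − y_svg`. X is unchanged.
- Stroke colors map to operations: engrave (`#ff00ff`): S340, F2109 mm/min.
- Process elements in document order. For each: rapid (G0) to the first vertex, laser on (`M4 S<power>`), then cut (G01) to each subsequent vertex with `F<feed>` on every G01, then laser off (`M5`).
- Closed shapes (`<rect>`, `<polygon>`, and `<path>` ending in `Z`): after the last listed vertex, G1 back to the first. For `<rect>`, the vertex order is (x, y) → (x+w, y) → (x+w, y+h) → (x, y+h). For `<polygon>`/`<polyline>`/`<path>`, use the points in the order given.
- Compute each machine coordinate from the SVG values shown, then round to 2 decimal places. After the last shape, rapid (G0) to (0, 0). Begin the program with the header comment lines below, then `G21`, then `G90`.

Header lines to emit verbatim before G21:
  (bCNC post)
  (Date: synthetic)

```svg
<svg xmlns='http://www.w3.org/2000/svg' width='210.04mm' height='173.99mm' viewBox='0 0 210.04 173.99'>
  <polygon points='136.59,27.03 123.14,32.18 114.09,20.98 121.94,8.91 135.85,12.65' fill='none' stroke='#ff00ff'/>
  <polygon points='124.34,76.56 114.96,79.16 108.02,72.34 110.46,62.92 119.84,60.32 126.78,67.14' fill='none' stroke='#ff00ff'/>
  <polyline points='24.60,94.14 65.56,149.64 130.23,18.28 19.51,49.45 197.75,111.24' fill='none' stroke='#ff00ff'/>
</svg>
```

viewBox `0 0 210.04 173.99` with mm width/height → 1 unit = 1 mm. Flip: y_m = 173.99 − y_svg.

**Shape 1** — `<polygon>` regular polygon, stroke `#ff00ff` → engrave (S340, F2109). Machine vertices: (136.59,146.96) → (123.14,141.81) → (114.09,153.01) → (121.94,165.08) → (135.85,161.34) → (136.59,146.96). Closed: final G1 returns to the first vertex.

**Shape 2** — `<polygon>` regular polygon, stroke `#ff00ff` → engrave (S340, F2109). Machine vertices: (124.34,97.43) → (114.96,94.83) → (108.02,101.65) → (110.46,111.07) → (119.84,113.67) → (126.78,106.85) → (124.34,97.43). Closed: final G1 returns to the first vertex.

**Shape 3** — `<polyline>` open polyline, stroke `#ff00ff` → engrave (S340, F2109). Machine vertices: (24.60,79.85) → (65.56,24.35) → (130.23,155.71) → (19.51,124.54) → (197.75,62.75). Open path.

(bCNC post)
(Date: synthetic)
G21
G90
G0 X136.59 Y146.96
M4 S340
G01 X123.14 Y141.81 F2109
G01 X114.09 Y153.01 F2109
G01 X121.94 Y165.08 F2109
G01 X135.85 Y161.34 F2109
G01 X136.59 Y146.96 F2109
M5
G0 X124.34 Y97.43
M4 S340
G01 X114.96 Y94.83 F2109
G01 X108.02 Y101.65 F2109
G01 X110.46 Y111.07 F2109
G01 X119.84 Y113.67 F2109
G01 X126.78 Y106.85 F2109
G01 X124.34 Y97.43 F2109
M5
G0 X24.60 Y79.85
M4 S340
G01 X65.56 Y24.35 F2109
G01 X130.23 Y155.71 F2109
G01 X19.51 Y124.54 F2109
G01 X197.75 Y62.75 F2109
M5
G0 X0.00 Y0.00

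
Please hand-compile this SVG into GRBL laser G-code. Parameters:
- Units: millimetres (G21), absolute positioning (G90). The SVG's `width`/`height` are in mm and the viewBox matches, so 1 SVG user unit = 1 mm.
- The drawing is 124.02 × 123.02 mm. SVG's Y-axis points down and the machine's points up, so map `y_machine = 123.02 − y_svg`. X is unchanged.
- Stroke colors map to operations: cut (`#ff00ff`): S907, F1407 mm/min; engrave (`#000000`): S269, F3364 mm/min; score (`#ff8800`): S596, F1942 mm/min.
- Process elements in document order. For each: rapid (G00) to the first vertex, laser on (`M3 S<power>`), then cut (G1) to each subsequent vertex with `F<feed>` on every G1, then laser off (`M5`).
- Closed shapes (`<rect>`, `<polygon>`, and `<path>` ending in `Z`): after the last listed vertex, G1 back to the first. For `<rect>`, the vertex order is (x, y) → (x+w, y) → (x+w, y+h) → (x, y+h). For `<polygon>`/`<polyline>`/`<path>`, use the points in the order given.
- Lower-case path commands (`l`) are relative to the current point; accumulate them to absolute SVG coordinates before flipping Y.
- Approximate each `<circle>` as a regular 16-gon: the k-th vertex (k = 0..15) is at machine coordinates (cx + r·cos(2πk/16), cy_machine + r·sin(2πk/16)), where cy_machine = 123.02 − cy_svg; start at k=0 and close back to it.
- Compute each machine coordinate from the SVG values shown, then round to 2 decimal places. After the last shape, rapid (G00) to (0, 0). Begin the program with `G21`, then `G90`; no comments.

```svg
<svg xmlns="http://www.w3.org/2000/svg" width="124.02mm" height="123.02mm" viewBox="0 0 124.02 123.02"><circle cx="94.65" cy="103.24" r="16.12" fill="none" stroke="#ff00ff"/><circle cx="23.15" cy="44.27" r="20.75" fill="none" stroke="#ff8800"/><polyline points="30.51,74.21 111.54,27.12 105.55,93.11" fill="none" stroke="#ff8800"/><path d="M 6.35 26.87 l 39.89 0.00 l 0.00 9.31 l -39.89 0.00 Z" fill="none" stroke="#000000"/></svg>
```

viewBox `0 0 124.02 123.02` with mm width/height → 1 unit = 1 mm. Flip: y_m = 123.02 − y_svg.

**Shape 1** — `<circle>` circle, stroke `#ff00ff` → cut (S907, F1407). Machine vertices: (110.77,19.78) → (109.54,25.95) → (106.05,31.18) → (100.82,34.67) → (94.65,35.90) → (88.48,34.67) → (83.25,31.18) → (79.76,25.95) → (78.53,19.78) → (79.76,13.61) → (83.25,8.38) → (88.48,4.89) → (94.65,3.66) → (100.82,4.89) → (106.05,8.38) → (109.54,13.61) → (110.77,19.78). Closed: final G1 returns to the first vertex.

**Shape 2** — `<circle>` circle, stroke `#ff8800` → score (S596, F1942). Machine vertices: (43.90,78.75) → (42.32,86.69) → (37.82,93.42) → (31.09,97.92) → (23.15,99.50) → (15.21,97.92) → (8.48,93.42) → (3.98,86.69) → (2.40,78.75) → (3.98,70.81) → (8.48,64.08) → (15.21,59.58) → (23.15,58.00) → (31.09,59.58) → (37.82,64.08) → (42.32,70.81) → (43.90,78.75). Closed: final G1 returns to the first vertex.

**Shape 3** — `<polyline>` open polyline, stroke `#ff8800` → score (S596, F1942). Machine vertices: (30.51,48.81) → (111.54,95.90) → (105.55,29.91). Open path.

**Shape 4** — `<path>` rectangle, stroke `#000000` → engrave (S269, F3364). Machine vertices: (6.35,96.15) → (46.24,96.15) → (46.24,86.84) → (6.35,86.84) → (6.35,96.15). Closed: final G1 returns to the first vertex.

G21
G90
G00 X110.77 Y19.78
M3 S907
G1 X109.54 Y25.95 F1407
G1 X106.05 Y31.18 F1407
G1 X100.82 Y34.67 F1407
G1 X94.65 Y35.90 F1407
G1 X88.48 Y34.67 F1407
G1 X83.25 Y31.18 F1407
G1 X79.76 Y25.95 F1407
G1 X78.53 Y19.78 F1407
G1 X79.76 Y13.61 F1407
G1 X83.25 Y8.38 F1407
G1 X88.48 Y4.89 F1407
G1 X94.65 Y3.66 F1407
G1 X100.82 Y4.89 F1407
G1 X106.05 Y8.38 F1407
G1 X109.54 Y13.61 F1407
G1 X110.77 Y19.78 F1407
M5
G00 X43.90 Y78.75
M3 S596
G1 X42.32 Y86.69 F1942
G1 X37.82 Y93.42 F1942
G1 X31.09 Y97.92 F1942
G1 X23.15 Y99.50 F1942
G1 X15.21 Y97.92 F1942
G1 X8.48 Y93.42 F1942
G1 X3.98 Y86.69 F1942
G1 X2.40 Y78.75 F1942
G1 X3.98 Y70.81 F1942
G1 X8.48 Y64.08 F1942
G1 X15.21 Y59.58 F1942
G1 X23.15 Y58.00 F1942
G1 X31.09 Y59.58 F1942
G1 X37.82 Y64.08 F1942
G1 X42.32 Y70.81 F1942
G1 X43.90 Y78.75 F1942
M5
G00 X30.51 Y48.81
M3 S596
G1 X111.54 Y95.90 F1942
G1 X105.55 Y29.91 F1942
M5
G00 X6.35 Y96.15
M3 S269
G1 X46.24 Y96.15 F3364
G1 X46.24 Y86.84 F3364
G1 X6.35 Y86.84 F3364
G1 X6.35 Y96.15 F3364
M5
G00 X0.00 Y0.00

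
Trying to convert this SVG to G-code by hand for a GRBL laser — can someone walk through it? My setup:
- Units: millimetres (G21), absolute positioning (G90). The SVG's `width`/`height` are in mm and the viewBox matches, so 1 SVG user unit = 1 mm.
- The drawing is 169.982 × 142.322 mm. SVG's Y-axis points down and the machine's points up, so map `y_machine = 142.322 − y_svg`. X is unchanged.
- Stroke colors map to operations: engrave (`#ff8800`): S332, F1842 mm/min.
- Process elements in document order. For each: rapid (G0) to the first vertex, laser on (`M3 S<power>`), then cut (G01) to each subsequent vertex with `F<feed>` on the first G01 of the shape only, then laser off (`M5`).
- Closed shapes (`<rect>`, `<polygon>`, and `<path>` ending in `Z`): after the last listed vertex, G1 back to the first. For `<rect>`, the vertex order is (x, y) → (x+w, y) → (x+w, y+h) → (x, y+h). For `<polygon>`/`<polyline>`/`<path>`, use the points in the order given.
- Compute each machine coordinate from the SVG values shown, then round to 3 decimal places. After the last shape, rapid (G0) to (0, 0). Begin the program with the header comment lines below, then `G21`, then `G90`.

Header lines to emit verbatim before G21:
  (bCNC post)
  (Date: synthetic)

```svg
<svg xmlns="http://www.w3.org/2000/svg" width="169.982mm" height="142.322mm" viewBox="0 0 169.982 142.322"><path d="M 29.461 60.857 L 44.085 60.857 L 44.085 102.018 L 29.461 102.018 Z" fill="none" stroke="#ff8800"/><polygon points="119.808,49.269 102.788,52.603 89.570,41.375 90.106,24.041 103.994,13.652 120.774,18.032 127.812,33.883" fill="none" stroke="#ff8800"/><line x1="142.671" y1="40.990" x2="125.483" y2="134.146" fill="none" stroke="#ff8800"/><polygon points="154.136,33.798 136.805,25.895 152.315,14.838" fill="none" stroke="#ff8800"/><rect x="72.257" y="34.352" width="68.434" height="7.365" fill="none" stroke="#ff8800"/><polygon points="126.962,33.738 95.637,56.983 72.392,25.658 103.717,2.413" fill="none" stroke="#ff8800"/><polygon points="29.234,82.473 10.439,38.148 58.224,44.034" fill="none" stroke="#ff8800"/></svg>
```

(bCNC post)
(Date: synthetic)
G21
G90
G0 X29.461 Y81.465
M3 S332
G01 X44.085 Y81.465 F1842
G01 X44.085 Y40.304
G01 X29.461 Y40.304
G01 X29.461 Y81.465
M5
G0 X119.808 Y93.053
M3 S332
G01 X102.788 Y89.719 F1842
G01 X89.570 Y100.947
G01 X90.106 Y118.281
G01 X103.994 Y128.670
G01 X120.774 Y124.290
G01 X127.812 Y108.439
G01 X119.808 Y93.053
M5
G0 X142.671 Y101.332
M3 S332
G01 X125.483 Y8.176 F1842
M5
G0 X154.136 Y108.524
M3 S332
G01 X136.805 Y116.427 F1842
G01 X152.315 Y127.484
G01 X154.136 Y108.524
M5
G0 X72.257 Y107.970
M3 S332
G01 X140.691 Y107.970 F1842
G01 X140.691 Y100.605
G01 X72.257 Y100.605
G01 X72.257 Y107.970
M5
G0 X126.962 Y108.584
M3 S332
G01 X95.637 Y85.339 F1842
G01 X72.392 Y116.664
G01 X103.717 Y139.909
G01 X126.962 Y108.584
M5
G0 X29.234 Y59.849
M3 S332
G01 X10.439 Y104.174 F1842
G01 X58.224 Y98.288
G01 X29.234 Y59.849
M5
G0 X0.000 Y0.000

viewBox `0 0 169.982 142.322` with mm width/height → 1 unit = 1 mm. Flip: y_m = 142.322 − y_svg.

**Shape 1** — `<path>` rectangle, stroke `#ff8800` → engrave (S332, F1842). Machine vertices: (29.461,81.465) → (44.085,81.465) → (44.085,40.304) → (29.461,40.304) → (29.461,81.465). Closed: final G1 returns to the first vertex.

**Shape 2** — `<polygon>` regular polygon, stroke `#ff8800` → engrave (S332, F1842). Machine vertices: (119.808,93.053) → (102.788,89.719) → (89.570,100.947) → (90.106,118.281) → (103.994,128.670) → (120.774,124.290) → (127.812,108.439) → (119.808,93.053). Closed: final G1 returns to the first vertex.

**Shape 3** — `<line>` line segment, stroke `#ff8800` → engrave (S332, F1842). Machine vertices: (142.671,101.332) → (125.483,8.176). Open path.

**Shape 4** — `<polygon>` regular polygon, stroke `#ff8800` → engrave (S332, F1842). Machine vertices: (154.136,108.524) → (136.805,116.427) → (152.315,127.484) → (154.136,108.524). Closed: final G1 returns to the first vertex.

**Shape 5** — `<rect>` rectangle, stroke `#ff8800` → engrave (S332, F1842). Machine vertices: (72.257,107.970) → (140.691,107.970) → (140.691,100.605) → (72.257,100.605) → (72.257,107.970). Closed: final G1 returns to the first vertex.

**Shape 6** — `<polygon>` regular polygon, stroke `#ff8800` → engrave (S332, F1842). Machine vertices: (126.962,108.584) → (95.637,85.339) → (72.392,116.664) → (103.717,139.909) → (126.962,108.584). Closed: final G1 returns to the first vertex.

**Shape 7** — `<polygon>` regular polygon, stroke `#ff8800` → engrave (S332, F1842). Machine vertices: (29.234,59.849) → (10.439,104.174) → (58.224,98.288) → (29.234,59.849). Closed: final G1 returns to the first vertex.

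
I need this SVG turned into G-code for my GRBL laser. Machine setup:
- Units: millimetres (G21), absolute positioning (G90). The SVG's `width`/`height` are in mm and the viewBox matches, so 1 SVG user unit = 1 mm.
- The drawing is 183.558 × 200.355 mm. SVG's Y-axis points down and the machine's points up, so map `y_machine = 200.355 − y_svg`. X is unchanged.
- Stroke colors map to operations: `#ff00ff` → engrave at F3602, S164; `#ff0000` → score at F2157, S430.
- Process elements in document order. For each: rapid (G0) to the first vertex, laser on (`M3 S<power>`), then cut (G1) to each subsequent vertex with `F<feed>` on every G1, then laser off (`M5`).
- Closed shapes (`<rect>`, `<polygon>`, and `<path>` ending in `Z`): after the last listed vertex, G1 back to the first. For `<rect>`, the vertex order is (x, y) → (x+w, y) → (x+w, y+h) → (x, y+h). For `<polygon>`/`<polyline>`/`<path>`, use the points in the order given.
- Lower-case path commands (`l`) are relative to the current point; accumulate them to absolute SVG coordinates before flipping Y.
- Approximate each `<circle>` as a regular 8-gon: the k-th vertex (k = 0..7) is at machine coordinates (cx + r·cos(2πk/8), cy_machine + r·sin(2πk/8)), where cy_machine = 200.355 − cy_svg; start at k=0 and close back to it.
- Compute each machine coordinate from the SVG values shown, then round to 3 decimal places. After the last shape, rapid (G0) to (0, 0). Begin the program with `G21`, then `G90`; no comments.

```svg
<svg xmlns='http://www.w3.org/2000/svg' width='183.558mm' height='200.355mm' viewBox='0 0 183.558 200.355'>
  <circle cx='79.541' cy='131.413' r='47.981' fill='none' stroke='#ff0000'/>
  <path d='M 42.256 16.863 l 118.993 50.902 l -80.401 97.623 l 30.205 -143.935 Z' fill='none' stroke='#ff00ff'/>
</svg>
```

Since the viewBox matches the mm dimensions, user units are millimetres directly. The only transform is the Y-flip y_m = 200.355 − y_svg.

Shape 1 is a circle drawn with `<circle>`. Its stroke #ff0000 means score at S430, F2157. After flipping Y the toolpath is (127.522,68.942) → (113.469,102.870) → (79.541,116.923) → (45.613,102.870) → (31.560,68.942) → (45.613,35.014) → (79.541,20.961) → (113.469,35.014) → (127.522,68.942), returning to the start.

Shape 2 is a closed polygon drawn with `<path>`. Its stroke #ff00ff means engrave at S164, F3602. After flipping Y the toolpath is (42.256,183.492) → (161.249,132.590) → (80.848,34.967) → (111.053,178.902) → (42.256,183.492), returning to the start.

G21
G90
G0 X127.522 Y68.942
M3 S430
G1 X113.469 Y102.870 F2157
G1 X79.541 Y116.923 F2157
G1 X45.613 Y102.870 F2157
G1 X31.560 Y68.942 F2157
G1 X45.613 Y35.014 F2157
G1 X79.541 Y20.961 F2157
G1 X113.469 Y35.014 F2157
G1 X127.522 Y68.942 F2157
M5
G0 X42.256 Y183.492
M3 S164
G1 X161.249 Y132.590 F3602
G1 X80.848 Y34.967 F3602
G1 X111.053 Y178.902 F3602
G1 X42.256 Y183.492 F3602
M5
G0 X0.000 Y0.000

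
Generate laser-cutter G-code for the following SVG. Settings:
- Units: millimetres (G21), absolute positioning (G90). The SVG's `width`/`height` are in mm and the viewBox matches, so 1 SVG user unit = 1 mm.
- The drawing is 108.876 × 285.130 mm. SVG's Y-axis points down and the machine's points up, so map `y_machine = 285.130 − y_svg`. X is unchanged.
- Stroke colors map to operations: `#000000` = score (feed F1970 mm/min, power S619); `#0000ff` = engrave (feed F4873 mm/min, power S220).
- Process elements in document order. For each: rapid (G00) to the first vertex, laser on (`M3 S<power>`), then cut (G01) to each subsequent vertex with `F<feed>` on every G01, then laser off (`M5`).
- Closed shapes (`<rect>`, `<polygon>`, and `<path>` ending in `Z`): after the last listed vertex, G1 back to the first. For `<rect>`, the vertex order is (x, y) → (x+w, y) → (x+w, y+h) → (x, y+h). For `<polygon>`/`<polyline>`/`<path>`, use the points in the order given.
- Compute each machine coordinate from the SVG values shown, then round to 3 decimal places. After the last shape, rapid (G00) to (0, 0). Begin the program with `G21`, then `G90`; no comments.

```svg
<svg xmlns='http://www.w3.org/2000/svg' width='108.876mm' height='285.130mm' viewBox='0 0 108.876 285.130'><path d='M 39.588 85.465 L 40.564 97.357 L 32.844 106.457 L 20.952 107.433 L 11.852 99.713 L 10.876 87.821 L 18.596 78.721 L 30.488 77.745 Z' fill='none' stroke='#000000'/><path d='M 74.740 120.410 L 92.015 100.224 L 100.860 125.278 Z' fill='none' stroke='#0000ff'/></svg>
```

G21
G90
G00 X39.588 Y199.665
M3 S619
G01 X40.564 Y187.773 F1970
G01 X32.844 Y178.673 F1970
G01 X20.952 Y177.697 F1970
G01 X11.852 Y185.417 F1970
G01 X10.876 Y197.309 F1970
G01 X18.596 Y206.409 F1970
G01 X30.488 Y207.385 F1970
G01 X39.588 Y199.665 F1970
M5
G00 X74.740 Y164.720
M3 S220
G01 X92.015 Y184.906 F4873
G01 X100.860 Y159.852 F4873
G01 X74.740 Y164.720 F4873
M5
G00 X0.000 Y0.000

1 u = 1 mm; y_m = 285.130 − y.

[1] `<path>` regular polygon, #000000→score S619 F1970: (39.588,199.665) → (40.564,187.773) → (32.844,178.673) → (20.952,177.697) → (11.852,185.417) → (10.876,197.309) → (18.596,206.409) → (30.488,207.385) → (39.588,199.665) (closed)

[2] `<path>` regular polygon, #0000ff→engrave S220 F4873: (74.740,164.720) → (92.015,184.906) → (100.860,159.852) → (74.740,164.720) (closed)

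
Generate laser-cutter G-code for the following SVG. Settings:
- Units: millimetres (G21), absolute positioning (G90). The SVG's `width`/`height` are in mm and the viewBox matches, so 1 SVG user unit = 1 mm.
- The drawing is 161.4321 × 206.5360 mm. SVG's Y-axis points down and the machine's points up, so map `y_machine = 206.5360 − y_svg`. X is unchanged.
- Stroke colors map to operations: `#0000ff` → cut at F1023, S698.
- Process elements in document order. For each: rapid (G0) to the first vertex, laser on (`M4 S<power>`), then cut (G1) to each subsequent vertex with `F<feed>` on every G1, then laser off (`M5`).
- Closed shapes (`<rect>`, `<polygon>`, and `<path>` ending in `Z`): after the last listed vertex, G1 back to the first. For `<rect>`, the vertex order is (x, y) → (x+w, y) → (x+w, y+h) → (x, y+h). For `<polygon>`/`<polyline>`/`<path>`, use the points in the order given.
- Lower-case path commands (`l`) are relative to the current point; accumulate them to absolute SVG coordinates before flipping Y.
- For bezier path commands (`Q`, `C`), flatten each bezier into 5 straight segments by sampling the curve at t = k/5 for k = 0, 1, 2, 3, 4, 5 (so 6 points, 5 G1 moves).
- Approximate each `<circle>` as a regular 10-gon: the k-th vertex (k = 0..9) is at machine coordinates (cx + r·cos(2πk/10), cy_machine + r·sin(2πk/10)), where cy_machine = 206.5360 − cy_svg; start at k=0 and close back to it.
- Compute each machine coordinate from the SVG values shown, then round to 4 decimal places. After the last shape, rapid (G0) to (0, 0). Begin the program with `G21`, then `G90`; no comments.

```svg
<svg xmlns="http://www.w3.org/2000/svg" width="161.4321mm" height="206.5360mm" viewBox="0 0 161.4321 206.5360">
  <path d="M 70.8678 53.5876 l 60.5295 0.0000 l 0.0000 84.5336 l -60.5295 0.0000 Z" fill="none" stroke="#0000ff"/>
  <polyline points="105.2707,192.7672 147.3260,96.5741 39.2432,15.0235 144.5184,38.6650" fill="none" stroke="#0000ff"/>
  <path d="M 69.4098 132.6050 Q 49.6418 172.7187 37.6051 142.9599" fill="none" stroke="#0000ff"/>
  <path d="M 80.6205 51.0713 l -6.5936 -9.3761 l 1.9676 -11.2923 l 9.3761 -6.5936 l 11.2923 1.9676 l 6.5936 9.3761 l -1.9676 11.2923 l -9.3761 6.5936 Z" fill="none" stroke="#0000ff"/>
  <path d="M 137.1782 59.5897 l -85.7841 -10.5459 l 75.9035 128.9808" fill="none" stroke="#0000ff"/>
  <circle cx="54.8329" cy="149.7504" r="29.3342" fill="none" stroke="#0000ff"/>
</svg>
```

G21
G90
G0 X70.8678 Y152.9484
M4 S698
G1 X131.3973 Y152.9484 F1023
G1 X131.3973 Y68.4148 F1023
G1 X70.8678 Y68.4148 F1023
G1 X70.8678 Y152.9484 F1023
M5
G0 X105.2707 Y13.7688
M4 S698
G1 X147.3260 Y109.9619 F1023
G1 X39.2432 Y191.5125 F1023
G1 X144.5184 Y167.8710 F1023
M5
G0 X69.4098 Y73.9310
M4 S698
G1 X61.8119 Y60.6804 F1023
G1 X54.8324 Y53.0196 F1023
G1 X48.4715 Y50.9487 F1023
G1 X42.7290 Y54.4675 F1023
G1 X37.6051 Y63.5761 F1023
M5
G0 X80.6205 Y155.4647
M4 S698
G1 X74.0269 Y164.8408 F1023
G1 X75.9945 Y176.1331 F1023
G1 X85.3706 Y182.7267 F1023
G1 X96.6629 Y180.7591 F1023
G1 X103.2565 Y171.3830 F1023
G1 X101.2889 Y160.0907 F1023
G1 X91.9128 Y153.4971 F1023
G1 X80.6205 Y155.4647 F1023
M5
G0 X137.1782 Y146.9463
M4 S698
G1 X51.3941 Y157.4922 F1023
G1 X127.2976 Y28.5114 F1023
M5
G0 X84.1671 Y56.7856
M4 S698
G1 X78.5648 Y74.0278 F1023
G1 X63.8977 Y84.6841 F1023
G1 X45.7681 Y84.6841 F1023
G1 X31.1010 Y74.0278 F1023
G1 X25.4987 Y56.7856 F1023
G1 X31.1010 Y39.5434 F1023
G1 X45.7681 Y28.8871 F1023
G1 X63.8977 Y28.8871 F1023
G1 X78.5648 Y39.5434 F1023
G1 X84.1671 Y56.7856 F1023
M5
G0 X0.0000 Y0.0000

viewBox `0 0 161.4321 206.5360` with mm width/height → 1 unit = 1 mm. Flip: y_m = 206.5360 − y_svg.

**Shape 1** — `<path>` rectangle, stroke `#0000ff` → cut (S698, F1023). Machine vertices: (70.8678,152.9484) → (131.3973,152.9484) → (131.3973,68.4148) → (70.8678,68.4148) → (70.8678,152.9484). Closed: final G1 returns to the first vertex.

**Shape 2** — `<polyline>` open polyline, stroke `#0000ff` → cut (S698, F1023). Machine vertices: (105.2707,13.7688) → (147.3260,109.9619) → (39.2432,191.5125) → (144.5184,167.8710). Open path.

**Shape 3** — `<path>` quadratic bezier, stroke `#0000ff` → cut (S698, F1023). Control points (SVG): P0=(69.4098,132.6050), P1=(49.6418,172.7187), P2=(37.6051,142.9599); sampled at t=k/5. Machine vertices: (69.4098,73.9310) → (61.8119,60.6804) → (54.8324,53.0196) → (48.4715,50.9487) → (42.7290,54.4675) → (37.6051,63.5761). Open path.

**Shape 4** — `<path>` regular polygon, stroke `#0000ff` → cut (S698, F1023). Machine vertices: (80.6205,155.4647) → (74.0269,164.8408) → (75.9945,176.1331) → (85.3706,182.7267) → (96.6629,180.7591) → (103.2565,171.3830) → (101.2889,160.0907) → (91.9128,153.4971) → (80.6205,155.4647). Closed: final G1 returns to the first vertex.

**Shape 5** — `<path>` open polyline, stroke `#0000ff` → cut (S698, F1023). Machine vertices: (137.1782,146.9463) → (51.3941,157.4922) → (127.2976,28.5114). Open path.

**Shape 6** — `<circle>` circle, stroke `#0000ff` → cut (S698, F1023). Machine vertices: (84.1671,56.7856) → (78.5648,74.0278) → (63.8977,84.6841) → (45.7681,84.6841) → (31.1010,74.0278) → (25.4987,56.7856) → (31.1010,39.5434) → (45.7681,28.8871) → (63.8977,28.8871) → (78.5648,39.5434) → (84.1671,56.7856). Closed: final G1 returns to the first vertex.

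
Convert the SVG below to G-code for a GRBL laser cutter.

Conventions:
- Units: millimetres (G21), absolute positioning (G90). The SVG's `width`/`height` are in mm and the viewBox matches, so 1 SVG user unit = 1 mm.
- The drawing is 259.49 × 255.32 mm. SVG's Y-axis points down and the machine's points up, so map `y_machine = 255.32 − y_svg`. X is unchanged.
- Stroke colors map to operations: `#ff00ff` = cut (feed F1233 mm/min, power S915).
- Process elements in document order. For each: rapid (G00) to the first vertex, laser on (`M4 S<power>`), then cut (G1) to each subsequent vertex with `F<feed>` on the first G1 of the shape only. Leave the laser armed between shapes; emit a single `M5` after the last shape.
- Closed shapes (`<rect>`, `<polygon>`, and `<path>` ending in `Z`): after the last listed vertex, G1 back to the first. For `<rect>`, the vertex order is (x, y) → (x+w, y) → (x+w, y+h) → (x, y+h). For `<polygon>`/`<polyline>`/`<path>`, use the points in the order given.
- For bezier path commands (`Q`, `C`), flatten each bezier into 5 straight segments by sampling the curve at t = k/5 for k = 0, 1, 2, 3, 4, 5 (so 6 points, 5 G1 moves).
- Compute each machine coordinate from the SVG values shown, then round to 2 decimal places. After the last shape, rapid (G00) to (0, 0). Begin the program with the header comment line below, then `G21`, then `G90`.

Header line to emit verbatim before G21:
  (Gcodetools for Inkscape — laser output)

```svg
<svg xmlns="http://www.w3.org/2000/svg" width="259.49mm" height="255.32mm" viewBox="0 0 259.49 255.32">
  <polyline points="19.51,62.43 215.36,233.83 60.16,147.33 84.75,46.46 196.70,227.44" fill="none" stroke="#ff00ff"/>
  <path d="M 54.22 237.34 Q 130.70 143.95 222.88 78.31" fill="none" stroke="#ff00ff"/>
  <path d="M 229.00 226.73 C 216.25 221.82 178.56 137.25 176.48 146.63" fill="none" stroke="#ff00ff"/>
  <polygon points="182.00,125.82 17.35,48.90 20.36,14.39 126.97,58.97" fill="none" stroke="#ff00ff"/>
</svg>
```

(Gcodetools for Inkscape — laser output)
G21
G90
G00 X19.51 Y192.89
M4 S915
G1 X215.36 Y21.49 F1233
G1 X60.16 Y107.99
G1 X84.75 Y208.86
G1 X196.70 Y27.88
G00 X54.22 Y17.98
M4 S915
G1 X85.44 Y54.23 F1233
G1 X117.92 Y88.25
G1 X151.65 Y120.06
G1 X186.64 Y149.64
G1 X222.88 Y177.01
G00 X229.00 Y28.59
M4 S915
G1 X218.84 Y39.71 F1233
G1 X205.60 Y61.61
G1 X192.19 Y85.96
G1 X181.52 Y104.43
G1 X176.48 Y108.69
G00 X182.00 Y129.50
M4 S915
G1 X17.35 Y206.42 F1233
G1 X20.36 Y240.93
G1 X126.97 Y196.35
G1 X182.00 Y129.50
M5
G00 X0.00 Y0.00

Since the viewBox matches the mm dimensions, user units are millimetres directly. The only transform is the Y-flip y_m = 255.32 − y_svg.

Shape 1 is a open polyline drawn with `<polyline>`. Its stroke #ff00ff means cut at S915, F1233. After flipping Y the toolpath is (19.51,192.89) → (215.36,21.49) → (60.16,107.99) → (84.75,208.86) → (196.70,27.88).

Shape 2 is a quadratic bezier drawn with `<path>`. Its stroke #ff00ff means cut at S915, F1233. After flipping Y the toolpath is (54.22,17.98) → (85.44,54.23) → (117.92,88.25) → (151.65,120.06) → (186.64,149.64) → (222.88,177.01).

Shape 3 is a cubic bezier drawn with `<path>`. Its stroke #ff00ff means cut at S915, F1233. After flipping Y the toolpath is (229.00,28.59) → (218.84,39.71) → (205.60,61.61) → (192.19,85.96) → (181.52,104.43) → (176.48,108.69).

Shape 4 is a closed polygon drawn with `<polygon>`. Its stroke #ff00ff means cut at S915, F1233. After flipping Y the toolpath is (182.00,129.50) → (17.35,206.42) → (20.36,240.93) → (126.97,196.35) → (182.00,129.50), returning to the start.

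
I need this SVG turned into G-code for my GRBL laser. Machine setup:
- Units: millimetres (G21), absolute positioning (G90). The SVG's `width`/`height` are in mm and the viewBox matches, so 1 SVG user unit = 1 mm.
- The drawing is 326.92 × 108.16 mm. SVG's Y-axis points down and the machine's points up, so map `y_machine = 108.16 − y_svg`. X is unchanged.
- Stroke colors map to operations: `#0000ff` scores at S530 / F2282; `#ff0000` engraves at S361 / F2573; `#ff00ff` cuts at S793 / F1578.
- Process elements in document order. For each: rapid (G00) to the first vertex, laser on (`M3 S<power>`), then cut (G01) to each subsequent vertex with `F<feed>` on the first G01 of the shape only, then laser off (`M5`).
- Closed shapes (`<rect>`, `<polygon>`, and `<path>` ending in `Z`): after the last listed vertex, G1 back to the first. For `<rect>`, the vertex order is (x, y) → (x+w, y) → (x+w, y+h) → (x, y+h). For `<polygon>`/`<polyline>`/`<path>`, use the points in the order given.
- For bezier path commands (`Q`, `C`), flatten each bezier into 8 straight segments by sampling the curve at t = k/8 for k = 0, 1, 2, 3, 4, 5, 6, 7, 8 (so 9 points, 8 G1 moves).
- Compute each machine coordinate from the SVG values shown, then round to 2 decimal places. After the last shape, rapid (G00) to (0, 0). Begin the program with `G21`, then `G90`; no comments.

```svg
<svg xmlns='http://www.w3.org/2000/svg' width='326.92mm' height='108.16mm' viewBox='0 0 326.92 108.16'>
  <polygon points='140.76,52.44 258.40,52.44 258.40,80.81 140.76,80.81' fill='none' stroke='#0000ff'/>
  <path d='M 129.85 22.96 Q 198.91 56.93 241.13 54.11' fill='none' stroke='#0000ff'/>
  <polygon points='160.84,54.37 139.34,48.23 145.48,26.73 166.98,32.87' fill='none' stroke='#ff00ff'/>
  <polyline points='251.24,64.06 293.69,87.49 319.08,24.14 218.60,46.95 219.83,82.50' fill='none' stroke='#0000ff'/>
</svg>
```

G21
G90
G00 X140.76 Y55.72
M3 S530
G01 X258.40 Y55.72 F2282
G01 X258.40 Y27.35
G01 X140.76 Y27.35
G01 X140.76 Y55.72
M5
G00 X129.85 Y85.20
M3 S530
G01 X146.70 Y77.28 F2282
G01 X162.70 Y70.51
G01 X177.87 Y64.90
G01 X192.20 Y60.43
G01 X205.69 Y57.11
G01 X218.34 Y54.94
G01 X230.16 Y53.92
G01 X241.13 Y54.05
M5
G00 X160.84 Y53.79
M3 S793
G01 X139.34 Y59.93 F1578
G01 X145.48 Y81.43
G01 X166.98 Y75.29
G01 X160.84 Y53.79
M5
G00 X251.24 Y44.10
M3 S530
G01 X293.69 Y20.67 F2282
G01 X319.08 Y84.02
G01 X218.60 Y61.21
G01 X219.83 Y25.66
M5
G00 X0.00 Y0.00

1 u = 1 mm; y_m = 108.16 − y.

[1] `<polygon>` rectangle, #0000ff→score S530 F2282: (140.76,55.72) → (258.40,55.72) → (258.40,27.35) → (140.76,27.35) → (140.76,55.72) (closed)

[2] `<path>` quadratic bezier, #0000ff→score S530 F2282: (129.85,85.20) → (146.70,77.28) → (162.70,70.51) → (177.87,64.90) → (192.20,60.43) → (205.69,57.11) → (218.34,54.94) → (230.16,53.92) → (241.13,54.05)

[3] `<polygon>` regular polygon, #ff00ff→cut S793 F1578: (160.84,53.79) → (139.34,59.93) → (145.48,81.43) → (166.98,75.29) → (160.84,53.79) (closed)

[4] `<polyline>` open polyline, #0000ff→score S530 F2282: (251.24,44.10) → (293.69,20.67) → (319.08,84.02) → (218.60,61.21) → (219.83,25.66)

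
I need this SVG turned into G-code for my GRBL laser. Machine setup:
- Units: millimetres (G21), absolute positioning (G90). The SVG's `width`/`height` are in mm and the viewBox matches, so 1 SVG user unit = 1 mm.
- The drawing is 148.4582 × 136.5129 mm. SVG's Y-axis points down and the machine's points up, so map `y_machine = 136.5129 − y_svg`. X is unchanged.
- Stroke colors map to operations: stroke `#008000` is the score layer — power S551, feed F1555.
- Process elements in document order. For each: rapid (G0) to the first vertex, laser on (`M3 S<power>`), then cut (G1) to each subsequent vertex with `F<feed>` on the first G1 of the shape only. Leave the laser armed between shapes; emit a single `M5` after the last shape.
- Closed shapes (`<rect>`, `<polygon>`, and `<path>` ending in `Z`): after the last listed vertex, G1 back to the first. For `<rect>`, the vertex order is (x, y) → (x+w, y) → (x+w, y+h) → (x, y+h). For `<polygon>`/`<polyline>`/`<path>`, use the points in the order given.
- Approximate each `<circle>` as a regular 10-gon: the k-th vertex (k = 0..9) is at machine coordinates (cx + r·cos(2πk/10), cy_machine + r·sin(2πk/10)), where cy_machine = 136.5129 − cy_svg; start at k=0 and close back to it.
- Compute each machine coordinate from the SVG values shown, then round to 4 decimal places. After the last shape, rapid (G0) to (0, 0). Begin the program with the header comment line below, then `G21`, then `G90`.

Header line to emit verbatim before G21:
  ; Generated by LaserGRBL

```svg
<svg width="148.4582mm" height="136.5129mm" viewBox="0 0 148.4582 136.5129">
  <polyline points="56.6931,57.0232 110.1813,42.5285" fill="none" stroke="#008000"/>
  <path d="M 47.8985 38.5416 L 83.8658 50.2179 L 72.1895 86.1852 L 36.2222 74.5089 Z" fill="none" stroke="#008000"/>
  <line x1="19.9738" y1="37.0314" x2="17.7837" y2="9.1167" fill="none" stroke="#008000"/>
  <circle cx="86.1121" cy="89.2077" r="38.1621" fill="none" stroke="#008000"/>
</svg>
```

1 u = 1 mm; y_m = 136.5129 − y.

[1] `<polyline>` line segment, #008000→score S551 F1555: (56.6931,79.4897) → (110.1813,93.9844)

[2] `<path>` regular polygon, #008000→score S551 F1555: (47.8985,97.9713) → (83.8658,86.2950) → (72.1895,50.3277) → (36.2222,62.0040) → (47.8985,97.9713) (closed)

[3] `<line>` line segment, #008000→score S551 F1555: (19.9738,99.4815) → (17.7837,127.3962)

[4] `<circle>` circle, #008000→score S551 F1555: (124.2742,47.3052) → (116.9859,69.7363) → (97.9048,83.5995) → (74.3194,83.5995) → (55.2383,69.7363) → (47.9500,47.3052) → (55.2383,24.8741) → (74.3194,11.0109) → (97.9048,11.0109) → (116.9859,24.8741) → (124.2742,47.3052) (closed)

; Generated by LaserGRBL
G21
G90
G0 X56.6931 Y79.4897
M3 S551
G1 X110.1813 Y93.9844 F1555
G0 X47.8985 Y97.9713
M3 S551
G1 X83.8658 Y86.2950 F1555
G1 X72.1895 Y50.3277
G1 X36.2222 Y62.0040
G1 X47.8985 Y97.9713
G0 X19.9738 Y99.4815
M3 S551
G1 X17.7837 Y127.3962 F1555
G0 X124.2742 Y47.3052
M3 S551
G1 X116.9859 Y69.7363 F1555
G1 X97.9048 Y83.5995
G1 X74.3194 Y83.5995
G1 X55.2383 Y69.7363
G1 X47.9500 Y47.3052
G1 X55.2383 Y24.8741
G1 X74.3194 Y11.0109
G1 X97.9048 Y11.0109
G1 X116.9859 Y24.8741
G1 X124.2742 Y47.3052
M5
G0 X0.0000 Y0.0000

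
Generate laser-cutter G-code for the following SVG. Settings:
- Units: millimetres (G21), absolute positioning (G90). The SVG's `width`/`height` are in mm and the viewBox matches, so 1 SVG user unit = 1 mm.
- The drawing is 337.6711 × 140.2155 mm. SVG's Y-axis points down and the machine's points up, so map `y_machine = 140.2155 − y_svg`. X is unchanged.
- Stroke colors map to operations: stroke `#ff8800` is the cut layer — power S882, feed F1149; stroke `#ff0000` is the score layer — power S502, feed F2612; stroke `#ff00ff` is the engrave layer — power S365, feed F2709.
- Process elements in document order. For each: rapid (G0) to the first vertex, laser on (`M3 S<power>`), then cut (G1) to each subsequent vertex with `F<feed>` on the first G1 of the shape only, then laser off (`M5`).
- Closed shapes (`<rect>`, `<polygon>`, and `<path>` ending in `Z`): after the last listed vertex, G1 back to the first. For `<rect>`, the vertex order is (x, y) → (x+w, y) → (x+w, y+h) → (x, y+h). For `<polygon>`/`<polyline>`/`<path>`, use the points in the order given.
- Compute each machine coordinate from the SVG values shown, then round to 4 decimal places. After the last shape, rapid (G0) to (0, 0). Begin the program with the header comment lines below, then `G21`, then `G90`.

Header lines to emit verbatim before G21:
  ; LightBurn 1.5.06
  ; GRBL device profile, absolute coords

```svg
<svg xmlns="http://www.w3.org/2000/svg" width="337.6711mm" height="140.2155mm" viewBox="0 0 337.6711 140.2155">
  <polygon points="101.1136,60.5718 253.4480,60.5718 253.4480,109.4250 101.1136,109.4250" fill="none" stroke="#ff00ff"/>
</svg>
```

; LightBurn 1.5.06
; GRBL device profile, absolute coords
G21
G90
G0 X101.1136 Y79.6437
M3 S365
G1 X253.4480 Y79.6437 F2709
G1 X253.4480 Y30.7905
G1 X101.1136 Y30.7905
G1 X101.1136 Y79.6437
M5
G0 X0.0000 Y0.0000

Since the viewBox matches the mm dimensions, user units are millimetres directly. The only transform is the Y-flip y_m = 140.2155 − y_svg.

Shape 1 is a rectangle drawn with `<polygon>`. Its stroke #ff00ff means engrave at S365, F2709. After flipping Y the toolpath is (101.1136,79.6437) → (253.4480,79.6437) → (253.4480,30.7905) → (101.1136,30.7905) → (101.1136,79.6437), returning to the start.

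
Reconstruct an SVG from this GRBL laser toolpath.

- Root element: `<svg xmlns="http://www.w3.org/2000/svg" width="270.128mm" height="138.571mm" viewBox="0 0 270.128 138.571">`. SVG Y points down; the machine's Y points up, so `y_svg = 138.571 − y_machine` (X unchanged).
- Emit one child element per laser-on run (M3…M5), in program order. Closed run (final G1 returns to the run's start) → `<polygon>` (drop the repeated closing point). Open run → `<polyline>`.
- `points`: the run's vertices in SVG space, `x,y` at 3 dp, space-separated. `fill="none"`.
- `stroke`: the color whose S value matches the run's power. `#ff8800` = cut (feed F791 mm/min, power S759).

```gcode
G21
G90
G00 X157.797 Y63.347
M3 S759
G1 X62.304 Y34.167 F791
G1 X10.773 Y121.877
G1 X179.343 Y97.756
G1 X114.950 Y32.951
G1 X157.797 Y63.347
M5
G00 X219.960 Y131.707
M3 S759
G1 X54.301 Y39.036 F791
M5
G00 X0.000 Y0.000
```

y_svg = 138.571 − y_m. Every run uses S759, so all elements get stroke `#ff8800` (cut).

[1] closed run; points: 157.797,75.224 62.304,104.404 10.773,16.694 179.343,40.815 114.950,105.620

[2] open run; points: 219.960,6.864 54.301,99.535

<svg xmlns="http://www.w3.org/2000/svg" width="270.128mm" height="138.571mm" viewBox="0 0 270.128 138.571">
  <polygon points="157.797,75.224 62.304,104.404 10.773,16.694 179.343,40.815 114.950,105.620" fill="none" stroke="#ff8800"/>
  <polyline points="219.960,6.864 54.301,99.535" fill="none" stroke="#ff8800"/>
</svg>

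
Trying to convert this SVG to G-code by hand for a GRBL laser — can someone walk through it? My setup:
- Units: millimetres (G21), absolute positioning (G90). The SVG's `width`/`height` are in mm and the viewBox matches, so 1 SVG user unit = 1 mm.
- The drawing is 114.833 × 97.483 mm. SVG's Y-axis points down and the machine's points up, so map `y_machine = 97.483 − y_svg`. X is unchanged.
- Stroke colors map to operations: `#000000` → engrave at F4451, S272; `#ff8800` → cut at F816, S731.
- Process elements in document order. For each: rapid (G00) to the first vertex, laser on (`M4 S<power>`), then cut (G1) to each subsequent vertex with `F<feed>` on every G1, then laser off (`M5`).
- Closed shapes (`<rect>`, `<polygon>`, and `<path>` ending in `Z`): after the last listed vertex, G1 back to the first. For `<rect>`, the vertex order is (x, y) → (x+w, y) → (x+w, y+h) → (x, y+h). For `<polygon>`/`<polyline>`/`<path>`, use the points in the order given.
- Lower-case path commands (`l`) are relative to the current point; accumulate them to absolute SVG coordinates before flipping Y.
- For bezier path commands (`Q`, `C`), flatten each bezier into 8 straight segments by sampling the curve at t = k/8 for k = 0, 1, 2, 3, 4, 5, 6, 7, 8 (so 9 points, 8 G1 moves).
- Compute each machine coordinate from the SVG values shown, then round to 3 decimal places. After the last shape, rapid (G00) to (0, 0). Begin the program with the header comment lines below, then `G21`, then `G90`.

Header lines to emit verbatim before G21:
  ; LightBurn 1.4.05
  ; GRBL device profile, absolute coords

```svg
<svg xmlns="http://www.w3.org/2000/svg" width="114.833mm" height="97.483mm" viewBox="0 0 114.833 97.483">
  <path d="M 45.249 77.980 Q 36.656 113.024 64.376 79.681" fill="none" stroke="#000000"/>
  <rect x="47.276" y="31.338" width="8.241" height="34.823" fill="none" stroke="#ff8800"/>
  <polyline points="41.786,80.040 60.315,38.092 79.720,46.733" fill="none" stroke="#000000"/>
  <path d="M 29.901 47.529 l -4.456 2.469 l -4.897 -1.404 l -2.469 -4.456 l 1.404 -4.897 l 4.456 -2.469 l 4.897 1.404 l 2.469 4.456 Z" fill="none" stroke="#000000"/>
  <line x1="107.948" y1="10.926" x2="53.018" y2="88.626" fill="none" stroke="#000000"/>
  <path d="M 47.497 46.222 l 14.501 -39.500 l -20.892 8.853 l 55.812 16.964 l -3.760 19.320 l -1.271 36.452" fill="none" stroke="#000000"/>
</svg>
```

; LightBurn 1.4.05
; GRBL device profile, absolute coords
G21
G90
G00 X45.249 Y19.503
M4 S272
G1 X43.668 Y11.811 F4451
G1 X43.222 Y6.255 F4451
G1 X43.911 Y2.837 F4451
G1 X45.734 Y1.556 F4451
G1 X48.693 Y2.412 F4451
G1 X52.786 Y5.405 F4451
G1 X58.013 Y10.535 F4451
G1 X64.376 Y17.802 F4451
M5
G00 X47.276 Y66.145
M4 S731
G1 X55.517 Y66.145 F816
G1 X55.517 Y31.322 F816
G1 X47.276 Y31.322 F816
G1 X47.276 Y66.145 F816
M5
G00 X41.786 Y17.443
M4 S272
G1 X60.315 Y59.391 F4451
G1 X79.720 Y50.750 F4451
M5
G00 X29.901 Y49.954
M4 S272
G1 X25.445 Y47.485 F4451
G1 X20.548 Y48.889 F4451
G1 X18.079 Y53.345 F4451
G1 X19.483 Y58.242 F4451
G1 X23.939 Y60.711 F4451
G1 X28.836 Y59.307 F4451
G1 X31.305 Y54.851 F4451
G1 X29.901 Y49.954 F4451
M5
G00 X107.948 Y86.557
M4 S272
G1 X53.018 Y8.857 F4451
M5
G00 X47.497 Y51.261
M4 S272
G1 X61.998 Y90.761 F4451
G1 X41.106 Y81.908 F4451
G1 X96.918 Y64.944 F4451
G1 X93.158 Y45.624 F4451
G1 X91.887 Y9.172 F4451
M5
G00 X0.000 Y0.000

1 u = 1 mm; y_m = 97.483 − y.

[1] `<path>` quadratic bezier, #000000→engrave S272 F4451: (45.249,19.503) → (43.668,11.811) → (43.222,6.255) → (43.911,2.837) → (45.734,1.556) → (48.693,2.412) → (52.786,5.405) → (58.013,10.535) → (64.376,17.802)

[2] `<rect>` rectangle, #ff8800→cut S731 F816: (47.276,66.145) → (55.517,66.145) → (55.517,31.322) → (47.276,31.322) → (47.276,66.145) (closed)

[3] `<polyline>` open polyline, #000000→engrave S272 F4451: (41.786,17.443) → (60.315,59.391) → (79.720,50.750)

[4] `<path>` regular polygon, #000000→engrave S272 F4451: (29.901,49.954) → (25.445,47.485) → (20.548,48.889) → (18.079,53.345) → (19.483,58.242) → (23.939,60.711) → (28.836,59.307) → (31.305,54.851) → (29.901,49.954) (closed)

[5] `<line>` line segment, #000000→engrave S272 F4451: (107.948,86.557) → (53.018,8.857)

[6] `<path>` open polyline, #000000→engrave S272 F4451: (47.497,51.261) → (61.998,90.761) → (41.106,81.908) → (96.918,64.944) → (93.158,45.624) → (91.887,9.172)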